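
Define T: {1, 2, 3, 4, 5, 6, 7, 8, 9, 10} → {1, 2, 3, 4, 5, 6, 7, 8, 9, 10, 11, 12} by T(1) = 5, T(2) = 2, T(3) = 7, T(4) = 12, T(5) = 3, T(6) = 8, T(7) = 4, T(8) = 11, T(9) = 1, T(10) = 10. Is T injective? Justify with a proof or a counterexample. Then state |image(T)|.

The values T(1), …, T(10) are 5, 2, 7, 12, 3, 8, 4, 11, 1, 10 — all distinct.
So T(a) = T(b) only when a = b, and T is injective.
The image of T is {1, 2, 3, 4, 5, 7, 8, 10, 11, 12}, which has 10 elements.

10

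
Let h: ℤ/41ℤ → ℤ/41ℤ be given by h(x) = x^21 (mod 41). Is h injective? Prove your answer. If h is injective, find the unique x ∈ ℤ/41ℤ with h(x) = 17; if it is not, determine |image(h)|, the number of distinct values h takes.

24

Since 41 is prime, the nonzero elements of ℤ/41ℤ form a cyclic group of order 40.
As gcd(21, 40) = 1, raising to the 21st power is a bijection on this group: if x_1^21 ≡ x_2^21 then (x_1x_2^{−1})^21 = 1, and the only element of order dividing gcd(21, 40) = 1 is 1, so x_1 = x_2.
With h(0) = 0 this makes h injective on all of ℤ/41ℤ, hence bijective (finite equal-size domain and codomain). In particular h is injective.
Since h is injective, we find the preimage of 17. The inverse of x ↦ x^21 on (ℤ/41ℤ)^× is x ↦ x^21, because 21·21 = 441 = 11·40 + 1 ≡ 1 (mod 40) and x^{40} = 1 for x ≠ 0 (Fermat). So h⁻¹(17) = 17^21 mod 41.
Repeated squaring mod 41: 17^1 ≡ 17, 17^2 ≡ 17² = 289 ≡ 2, 17^4 ≡ 2² = 4, 17^8 ≡ 4² = 16, 17^16 ≡ 16² = 256 ≡ 10. Since 21 = 16 + 4 + 1, 17^21 ≡ 10·4·17: 10·4 = 40, then 40·17 = 680 ≡ 24. So 17^21 ≡ 24 (mod 41).
Hence h⁻¹(17) = 24.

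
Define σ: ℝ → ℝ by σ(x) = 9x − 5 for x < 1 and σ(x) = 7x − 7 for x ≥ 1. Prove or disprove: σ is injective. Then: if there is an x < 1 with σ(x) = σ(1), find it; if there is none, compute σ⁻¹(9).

Both pieces are strictly increasing (slopes 9 and 7), so each is injective on its own interval.
The left piece maps (−∞, 1) onto (−∞, 4); the right piece maps [1, ∞) onto [0, ∞).
These images overlap. In particular σ(1) = 0 (right piece), and solving 9x − 5 = 0 on the left piece gives x = 5/9 < 1.
So σ(5/9) = σ(1) with 5/9 ≠ 1, and σ is not injective. This x = 5/9 is the requested value below 1.

5/9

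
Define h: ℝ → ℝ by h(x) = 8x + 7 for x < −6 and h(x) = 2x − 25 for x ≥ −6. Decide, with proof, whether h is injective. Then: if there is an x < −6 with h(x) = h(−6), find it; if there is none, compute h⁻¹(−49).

-7

Both pieces are strictly increasing (slopes 8 and 2), so each is injective on its own interval.
The left piece maps (−∞, −6) onto (−∞, −41); the right piece maps [−6, ∞) onto [−37, ∞).
These images are disjoint, so no value is attained by both pieces. Therefore h is injective.
Because the two images are disjoint, no x < −6 has h(x) = h(−6), so we compute h⁻¹(−49): −49 lies in (−∞, −41), so solve 8x + 7 = −49: x = (−49 − 7)/8 = −7.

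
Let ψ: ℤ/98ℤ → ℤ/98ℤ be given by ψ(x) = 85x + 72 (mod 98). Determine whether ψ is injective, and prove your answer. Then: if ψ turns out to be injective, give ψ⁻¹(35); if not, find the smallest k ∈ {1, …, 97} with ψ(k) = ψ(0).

If ψ(x_1) = ψ(x_2), then 85x_1 ≡ 85x_2 (mod 98). Because gcd(85, 98) = 1, we may cancel 85 to get x_1 ≡ x_2 (mod 98).
Therefore ψ is injective.
We now compute 85⁻¹ mod 98 explicitly. Euclid's algorithm: 98 = 1·85 + 13, 85 = 6·13 + 7, 13 = 1·7 + 6, 7 = 1·6 + 1; back-substituting gives 1 = 15·85 − 13·98, so 85⁻¹ ≡ 15 (mod 98).
Since ψ is injective, we compute ψ⁻¹(35): solve 85x + 72 ≡ 35 (mod 98), i.e. 85x ≡ 61 (mod 98).
Multiplying by 85⁻¹ = 15 gives x ≡ 15·61 = 915 = 9·98 + 33 ≡ 33 (mod 98).
Check: ψ(33) = 85·33 + 72 = 2877 = 29·98 + 35 ≡ 35 (mod 98).

33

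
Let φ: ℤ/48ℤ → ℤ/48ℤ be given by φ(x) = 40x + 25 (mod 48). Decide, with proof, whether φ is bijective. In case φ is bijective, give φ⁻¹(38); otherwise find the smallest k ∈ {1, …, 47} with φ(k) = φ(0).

6

We have gcd(40, 48) = 8 > 1. Taking u = 0 and v = 6: φ(0) = 25 and φ(6) = 40·6 + 25 = 265 ≡ 25 (mod 48).
So φ(0) = φ(6) while 0 ≠ 6, hence φ is not injective, hence not bijective.
Since φ is not bijective, we find the least positive k with φ(k) = φ(0): this means 40k ≡ 0 (mod 48), i.e. 48 ∣ 40k. Since gcd(40, 48) = 8, dividing through by 8 this holds exactly when 6 ∣ 5k, and as gcd(5, 6) = 1, exactly when 6 ∣ k.
The smallest positive such k is 6.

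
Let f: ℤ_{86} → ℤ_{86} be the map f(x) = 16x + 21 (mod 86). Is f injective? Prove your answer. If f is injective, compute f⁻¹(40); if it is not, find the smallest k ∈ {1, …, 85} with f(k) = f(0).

43

We have gcd(16, 86) = 2 > 1. Taking u = 0 and v = 43: f(0) = 21 and f(43) = 16·43 + 21 = 709 ≡ 21 (mod 86).
So f(0) = f(43) while 0 ≠ 43, hence f is not injective.
Since f is not injective, we find the least positive k with f(k) = f(0): this means 16k ≡ 0 (mod 86), i.e. 86 ∣ 16k. Since gcd(16, 86) = 2, dividing through by 2 this holds exactly when 43 ∣ 8k, and as gcd(8, 43) = 1, exactly when 43 ∣ k.
The smallest positive such k is 43.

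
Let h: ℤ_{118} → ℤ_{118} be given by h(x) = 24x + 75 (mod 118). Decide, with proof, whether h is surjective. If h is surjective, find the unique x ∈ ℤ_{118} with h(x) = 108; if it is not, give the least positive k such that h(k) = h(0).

59

Since gcd(24, 118) = 2, we have 24x ≡ 0 (mod 2) for all x, so h(x) ≡ 1 (mod 2).
But 0 ≢ 1 (mod 2), so 0 ∈ ℤ_{118} has no preimage. Hence h is not surjective.
Since h is not surjective, we find the least positive k with h(k) = h(0): this means 24k ≡ 0 (mod 118), i.e. 118 ∣ 24k. Since gcd(24, 118) = 2, dividing through by 2 this holds exactly when 59 ∣ 12k, and as gcd(12, 59) = 1, exactly when 59 ∣ k.
The smallest positive such k is 59.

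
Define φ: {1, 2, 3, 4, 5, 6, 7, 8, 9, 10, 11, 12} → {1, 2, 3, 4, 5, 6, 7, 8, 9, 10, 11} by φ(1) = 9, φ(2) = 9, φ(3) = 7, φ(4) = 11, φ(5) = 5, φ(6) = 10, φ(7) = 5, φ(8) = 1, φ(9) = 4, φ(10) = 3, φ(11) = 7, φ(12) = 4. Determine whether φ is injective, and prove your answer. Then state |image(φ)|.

φ(1) = 9 = φ(2) with 1 ≠ 2, so φ is not injective.
The image of φ is {1, 3, 4, 5, 7, 9, 10, 11}, which has 8 elements.

8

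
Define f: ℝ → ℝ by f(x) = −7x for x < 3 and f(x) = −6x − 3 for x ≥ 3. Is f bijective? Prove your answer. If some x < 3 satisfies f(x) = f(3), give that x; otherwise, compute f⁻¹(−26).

23/6

Both pieces are strictly decreasing (slopes −7 and −6), so each is injective on its own interval.
The left piece maps (−∞, 3) onto (−21, ∞); the right piece maps [3, ∞) onto (−∞, −21].
Since −21 = −21, the images partition ℝ: f is injective and surjective, hence bijective.
Because the two images are disjoint, no x < 3 has f(x) = f(3), so we compute f⁻¹(−26): −26 lies in (−∞, −21], so solve −6x − 3 = −26: x = (−26 + 3)/(−6) = 23/6.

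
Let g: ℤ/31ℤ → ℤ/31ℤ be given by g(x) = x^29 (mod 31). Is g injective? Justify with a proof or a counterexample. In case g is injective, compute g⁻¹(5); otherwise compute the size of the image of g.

25

Since 31 is prime, the nonzero elements of ℤ/31ℤ form a cyclic group of order 30.
As gcd(29, 30) = 1, raising to the 29th power is a bijection on this group: if s^29 ≡ t^29 then (st^{−1})^29 = 1, and the only element of order dividing gcd(29, 30) = 1 is 1, so s = t.
With g(0) = 0 this makes g injective on all of ℤ/31ℤ, hence bijective (finite equal-size domain and codomain). In particular g is injective.
Since g is injective, we find the preimage of 5. The inverse of x ↦ x^29 on (ℤ/31ℤ)^× is x ↦ x^29, because 29·29 = 841 = 28·30 + 1 ≡ 1 (mod 30) and x^{30} = 1 for x ≠ 0 (Fermat). So g⁻¹(5) = 5^29 mod 31.
Repeated squaring mod 31: 5^1 ≡ 5, 5^2 ≡ 5² = 25, 5^4 ≡ 25² = 625 ≡ 5, 5^8 ≡ 5² = 25, 5^16 ≡ 25² = 625 ≡ 5. Since 29 = 16 + 8 + 4 + 1, 5^29 ≡ 5·25·5·5: 5·25 = 125 ≡ 1, then 1·5 = 5, then 5·5 = 25. So 5^29 ≡ 25 (mod 31).
Hence g⁻¹(5) = 25.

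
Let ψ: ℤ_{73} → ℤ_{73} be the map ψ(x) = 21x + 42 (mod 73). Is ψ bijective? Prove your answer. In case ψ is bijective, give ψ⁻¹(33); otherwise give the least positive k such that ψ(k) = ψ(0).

10

If ψ(x_1) = ψ(x_2), then 21x_1 ≡ 21x_2 (mod 73). Because gcd(21, 73) = 1, we may cancel 21 to get x_1 ≡ x_2 (mod 73).
We now compute 21⁻¹ mod 73 explicitly. Euclid's algorithm: 73 = 3·21 + 10, 21 = 2·10 + 1; back-substituting gives 1 = 7·21 − 2·73, so 21⁻¹ ≡ 7 (mod 73).
Then y ↦ 7(y − 42) is a two-sided inverse to ψ, so every y ∈ ℤ_{73} has a preimage.
So ψ is bijective.
Since ψ is bijective, we find ψ⁻¹(33): we need 21x ≡ 33 − 42 ≡ 64 (mod 73). Using 21⁻¹ = 7: x ≡ 7·64 = 448 = 6·73 + 10, so x = 10.
Check: ψ(10) = 21·10 + 42 = 252 = 3·73 + 33 ≡ 33 (mod 73).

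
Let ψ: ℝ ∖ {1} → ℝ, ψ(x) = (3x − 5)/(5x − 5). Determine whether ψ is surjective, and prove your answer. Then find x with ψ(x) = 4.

If ψ(x) = 3/5, cross-multiplying gives 5(3x − 5) = 3(5x − 5), which simplifies to −25 = −15 — false.  So 3/5 has no preimage and ψ is not surjective.
Solving ψ(x) = 4: cross-multiplying gives 3x − 5 = 4(5x − 5), which rearranges to −17x = −15, so x = 15/17.

15/17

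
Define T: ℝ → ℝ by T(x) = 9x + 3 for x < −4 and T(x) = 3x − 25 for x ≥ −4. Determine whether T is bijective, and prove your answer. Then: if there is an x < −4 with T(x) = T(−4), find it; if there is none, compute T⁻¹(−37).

-40/9

Both pieces are strictly increasing (slopes 9 and 3), so each is injective on its own interval.
The left piece maps (−∞, −4) onto (−∞, −33); the right piece maps [−4, ∞) onto [−37, ∞).
These images overlap. In particular T(−4) = −37 (right piece), and solving 9x + 3 = −37 on the left piece gives x = −40/9 < −4.
So T(−40/9) = T(−4) with −40/9 ≠ −4, and T is not injective, hence not bijective. This x = −40/9 is the requested value below −4.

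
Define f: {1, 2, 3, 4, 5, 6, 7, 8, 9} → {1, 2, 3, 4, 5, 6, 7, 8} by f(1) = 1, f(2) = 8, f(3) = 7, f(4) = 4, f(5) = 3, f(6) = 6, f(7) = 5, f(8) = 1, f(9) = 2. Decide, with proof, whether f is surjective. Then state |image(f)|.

Every element of the codomain has a preimage: 1 = f(1), 2 = f(9), 3 = f(5), 4 = f(4), 5 = f(7), 6 = f(6), 7 = f(3), 8 = f(2).
Hence f is surjective.
The image of f is {1, 2, 3, 4, 5, 6, 7, 8}, which has 8 elements.

8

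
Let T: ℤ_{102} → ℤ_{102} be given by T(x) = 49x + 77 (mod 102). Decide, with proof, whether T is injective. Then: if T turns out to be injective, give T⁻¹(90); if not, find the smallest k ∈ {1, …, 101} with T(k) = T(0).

If T(a) = T(b), then 49a ≡ 49b (mod 102). Because gcd(49, 102) = 1, we may cancel 49 to get a ≡ b (mod 102).
Hence T is injective.
We now compute 49⁻¹ mod 102 explicitly. Euclid's algorithm: 102 = 2·49 + 4, 49 = 12·4 + 1; back-substituting gives 1 = 25·49 − 12·102, so 49⁻¹ ≡ 25 (mod 102).
Since T is injective, we compute T⁻¹(90): solve 49x + 77 ≡ 90 (mod 102), i.e. 49x ≡ 13 (mod 102).
Multiplying by 49⁻¹ = 25 gives x ≡ 25·13 = 325 = 3·102 + 19 ≡ 19 (mod 102).
Check: T(19) = 49·19 + 77 = 1008 = 9·102 + 90 ≡ 90 (mod 102).

19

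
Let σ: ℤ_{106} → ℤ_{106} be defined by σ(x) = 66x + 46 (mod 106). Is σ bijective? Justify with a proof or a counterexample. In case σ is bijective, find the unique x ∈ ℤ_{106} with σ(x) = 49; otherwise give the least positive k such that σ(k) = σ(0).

We have gcd(66, 106) = 2 > 1. Taking s = 0 and t = 53: σ(0) = 46 and σ(53) = 66·53 + 46 = 3544 ≡ 46 (mod 106).
So σ(0) = σ(53) while 0 ≠ 53, thus σ is not injective, hence not bijective.
Since σ is not bijective, we find the least positive k with σ(k) = σ(0): this means 66k ≡ 0 (mod 106), i.e. 106 ∣ 66k. Since gcd(66, 106) = 2, dividing through by 2 this holds exactly when 53 ∣ 33k, and as gcd(33, 53) = 1, exactly when 53 ∣ k.
The smallest positive such k is 53.

53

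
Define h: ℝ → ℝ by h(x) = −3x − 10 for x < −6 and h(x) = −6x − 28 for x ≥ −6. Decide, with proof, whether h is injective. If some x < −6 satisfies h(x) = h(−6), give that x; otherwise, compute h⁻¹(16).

-26/3

Both pieces are strictly decreasing (slopes −3 and −6), so each is injective on its own interval.
The left piece maps (−∞, −6) onto (8, ∞); the right piece maps [−6, ∞) onto (−∞, 8].
These images are disjoint, so no value is attained by both pieces. Hence h is injective.
Because the two images are disjoint, no x < −6 has h(x) = h(−6), so we compute h⁻¹(16): 16 lies in (8, ∞), so solve −3x − 10 = 16: x = (16 + 10)/(−3) = −26/3.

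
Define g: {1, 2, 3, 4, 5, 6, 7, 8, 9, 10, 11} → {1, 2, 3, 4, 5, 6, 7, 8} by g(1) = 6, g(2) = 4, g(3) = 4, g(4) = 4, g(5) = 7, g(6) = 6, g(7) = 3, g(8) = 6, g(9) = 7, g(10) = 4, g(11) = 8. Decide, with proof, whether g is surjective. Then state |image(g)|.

No element maps to 1, so g is not surjective.
The image of g is {3, 4, 6, 7, 8}, which has 5 elements.

5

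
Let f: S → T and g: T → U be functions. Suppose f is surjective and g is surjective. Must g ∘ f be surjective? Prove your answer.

Let c ∈ U. Since g is surjective, there is b ∈ T with g(b) = c. Since f is surjective, there is a ∈ S with f(a) = b.
Then (g ∘ f)(a) = g(b) = c. So g ∘ f is surjective.

surjective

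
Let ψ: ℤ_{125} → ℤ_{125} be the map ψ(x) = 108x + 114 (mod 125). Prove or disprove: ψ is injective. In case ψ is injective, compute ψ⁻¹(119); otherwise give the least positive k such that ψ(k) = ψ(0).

If ψ(a) = ψ(b), then 108a ≡ 108b (mod 125). Because gcd(108, 125) = 1, we may cancel 108 to get a ≡ b (mod 125).
Hence ψ is injective.
We now compute 108⁻¹ mod 125 explicitly. Euclid's algorithm: 125 = 1·108 + 17, 108 = 6·17 + 6, 17 = 2·6 + 5, 6 = 1·5 + 1; back-substituting gives 1 = 22·108 − 19·125, so 108⁻¹ ≡ 22 (mod 125).
Since ψ is injective, we find ψ⁻¹(119): we need 108x ≡ 119 − 114 ≡ 5 (mod 125). Using 108⁻¹ = 22: x ≡ 22·5 = 110, so x = 110.
Check: ψ(110) = 108·110 + 114 = 11994 = 95·125 + 119 ≡ 119 (mod 125).

110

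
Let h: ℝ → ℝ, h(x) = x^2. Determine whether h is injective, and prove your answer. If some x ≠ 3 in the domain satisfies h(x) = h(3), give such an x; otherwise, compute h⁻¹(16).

-3

h(3) = 9 = (−3)^2 = h(−3) (since 2 is even), with 3 ≠ −3. So h is not injective.
For the follow-up, such an x exists: taking x = −3 ∈ ℝ gives h(−3) = 9 = h(3) with −3 ≠ 3.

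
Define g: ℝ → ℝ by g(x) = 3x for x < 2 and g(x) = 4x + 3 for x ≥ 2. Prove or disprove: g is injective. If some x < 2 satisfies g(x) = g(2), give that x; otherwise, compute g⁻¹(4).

Both pieces are strictly increasing (slopes 3 and 4), so each is injective on its own interval.
The left piece maps (−∞, 2) onto (−∞, 6); the right piece maps [2, ∞) onto [11, ∞).
These images are disjoint, so no value is attained by both pieces. So g is injective.
Because the two images are disjoint, no x < 2 has g(x) = g(2), so we compute g⁻¹(4): 4 lies in (−∞, 6), so solve 3x = 4: x = (4 − 0)/3 = 4/3.

4/3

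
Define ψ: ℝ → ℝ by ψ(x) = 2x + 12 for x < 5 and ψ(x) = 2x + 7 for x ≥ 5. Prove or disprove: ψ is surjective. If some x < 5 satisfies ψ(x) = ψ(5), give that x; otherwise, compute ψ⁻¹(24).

5/2

Both pieces are strictly increasing (slopes 2 and 2), so each is injective on its own interval.
The left piece maps (−∞, 5) onto (−∞, 22); the right piece maps [5, ∞) onto [17, ∞).
The union (−∞, 22) ∪ [17, ∞) covers ℝ, so ψ is surjective.
For the follow-up: the images overlap, so an x < 5 with ψ(x) = ψ(5) exists. ψ(5) = 17; solving 2x + 12 = 17 for x < 5 gives x = (17 − 12)/2 = 5/2.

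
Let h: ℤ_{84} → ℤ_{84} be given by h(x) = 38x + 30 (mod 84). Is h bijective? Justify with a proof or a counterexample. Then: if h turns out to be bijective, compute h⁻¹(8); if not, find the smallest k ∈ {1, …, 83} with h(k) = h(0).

We have gcd(38, 84) = 2 > 1. Taking x_1 = 0 and x_2 = 42: h(0) = 30 and h(42) = 38·42 + 30 = 1626 ≡ 30 (mod 84).
So h(0) = h(42) while 0 ≠ 42, so h is not injective, hence not bijective.
Since h is not bijective, we find the least positive k with h(k) = h(0): this means 38k ≡ 0 (mod 84), i.e. 84 ∣ 38k. Since gcd(38, 84) = 2, dividing through by 2 this holds exactly when 42 ∣ 19k, and as gcd(19, 42) = 1, exactly when 42 ∣ k.
The smallest positive such k is 42.

42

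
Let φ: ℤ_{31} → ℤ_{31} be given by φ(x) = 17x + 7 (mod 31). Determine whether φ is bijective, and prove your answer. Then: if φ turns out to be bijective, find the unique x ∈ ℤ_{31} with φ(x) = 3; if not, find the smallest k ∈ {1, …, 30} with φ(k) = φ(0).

18

Recall that φ is injective if φ(x_1) = φ(x_2) implies x_1 = x_2.
If φ(x_1) = φ(x_2), then 17x_1 ≡ 17x_2 (mod 31). Because gcd(17, 31) = 1, we may cancel 17 to get x_1 ≡ x_2 (mod 31).
We now compute 17⁻¹ mod 31 explicitly. Euclid's algorithm: 31 = 1·17 + 14, 17 = 1·14 + 3, 14 = 4·3 + 2, 3 = 1·2 + 1; back-substituting gives 1 = 11·17 − 6·31, so 17⁻¹ ≡ 11 (mod 31).
For any y ∈ ℤ_{31}, x = 11(y − 7) mod 31 satisfies φ(x) = 17·11(y − 7) + 7 ≡ y (since 17·11 ≡ 1 mod 31). So every y has a preimage.
So φ is bijective.
Since φ is bijective, we find φ⁻¹(3): we need 17x ≡ 3 − 7 ≡ 27 (mod 31). Using 17⁻¹ = 11: x ≡ 11·27 = 297 = 9·31 + 18, so x = 18.
Check: φ(18) = 17·18 + 7 = 313 = 10·31 + 3 ≡ 3 (mod 31).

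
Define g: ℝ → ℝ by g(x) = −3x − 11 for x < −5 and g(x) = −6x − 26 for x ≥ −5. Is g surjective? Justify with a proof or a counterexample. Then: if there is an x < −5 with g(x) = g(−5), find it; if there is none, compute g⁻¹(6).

Both pieces are strictly decreasing (slopes −3 and −6), so each is injective on its own interval.
The left piece maps (−∞, −5) onto (4, ∞); the right piece maps [−5, ∞) onto (−∞, 4].
These images together cover ℝ, so g is surjective.
Because the two images are disjoint, no x < −5 has g(x) = g(−5), so we compute g⁻¹(6): 6 lies in (4, ∞), so solve −3x − 11 = 6: x = (6 + 11)/(−3) = −17/3.

-17/3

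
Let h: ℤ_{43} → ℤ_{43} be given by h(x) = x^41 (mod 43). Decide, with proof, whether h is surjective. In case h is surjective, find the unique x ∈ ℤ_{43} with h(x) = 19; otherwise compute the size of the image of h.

34

Since 43 is prime, the nonzero elements of ℤ_{43} form a cyclic group of order 42.
As gcd(41, 42) = 1, raising to the 41st power is a bijection on this group: if s^41 ≡ t^41 then (st^{−1})^41 = 1, and the only element of order dividing gcd(41, 42) = 1 is 1, so s = t.
With h(0) = 0 this makes h injective on all of ℤ_{43}, hence bijective (finite equal-size domain and codomain). In particular h is surjective.
Since h is surjective, we find the preimage of 19. The inverse of x ↦ x^41 on (ℤ_{43})^× is x ↦ x^41, because 41·41 = 1681 = 40·42 + 1 ≡ 1 (mod 42) and x^{42} = 1 for x ≠ 0 (Fermat). So h⁻¹(19) = 19^41 mod 43.
Repeated squaring mod 43: 19^1 ≡ 19, 19^2 ≡ 19² = 361 ≡ 17, 19^4 ≡ 17² = 289 ≡ 31, 19^8 ≡ 31² = 961 ≡ 15, 19^16 ≡ 15² = 225 ≡ 10, 19^32 ≡ 10² = 100 ≡ 14. Since 41 = 32 + 8 + 1, 19^41 ≡ 14·15·19: 14·15 = 210 ≡ 38, then 38·19 = 722 ≡ 34. So 19^41 ≡ 34 (mod 43).
Hence h⁻¹(19) = 34.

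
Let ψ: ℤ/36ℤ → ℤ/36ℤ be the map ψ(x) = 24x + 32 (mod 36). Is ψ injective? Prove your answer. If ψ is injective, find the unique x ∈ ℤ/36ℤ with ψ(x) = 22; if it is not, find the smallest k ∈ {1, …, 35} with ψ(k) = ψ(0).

Recall: injectivity means: for all x_1, x_2 in the domain, ψ(x_1) = ψ(x_2) implies x_1 = x_2.
We have gcd(24, 36) = 12 > 1. Taking x_1 = 0 and x_2 = 3: ψ(0) = 32 and ψ(3) = 24·3 + 32 = 104 ≡ 32 (mod 36).
So ψ(0) = ψ(3) while 0 ≠ 3, therefore ψ is not injective.
Since ψ is not injective, we find the least positive k with ψ(k) = ψ(0): this means 24k ≡ 0 (mod 36), i.e. 36 ∣ 24k. Since gcd(24, 36) = 12, dividing through by 12 this holds exactly when 3 ∣ 2k, and as gcd(2, 3) = 1, exactly when 3 ∣ k.
The smallest positive such k is 3.

3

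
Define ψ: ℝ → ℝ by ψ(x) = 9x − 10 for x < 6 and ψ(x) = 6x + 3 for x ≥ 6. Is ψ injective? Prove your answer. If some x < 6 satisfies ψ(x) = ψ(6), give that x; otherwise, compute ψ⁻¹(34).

49/9

Both pieces are strictly increasing (slopes 9 and 6), so each is injective on its own interval.
The left piece maps (−∞, 6) onto (−∞, 44); the right piece maps [6, ∞) onto [39, ∞).
These images overlap. In particular ψ(6) = 39 (right piece), and solving 9x − 10 = 39 on the left piece gives x = 49/9 < 6.
So ψ(49/9) = ψ(6) with 49/9 ≠ 6, and ψ is not injective. This x = 49/9 is the requested value below 6.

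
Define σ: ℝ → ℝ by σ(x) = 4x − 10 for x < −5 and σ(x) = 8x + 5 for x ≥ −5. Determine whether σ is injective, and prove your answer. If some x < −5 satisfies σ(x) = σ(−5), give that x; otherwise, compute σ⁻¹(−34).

-25/4

Both pieces are strictly increasing (slopes 4 and 8), so each is injective on its own interval.
The left piece maps (−∞, −5) onto (−∞, −30); the right piece maps [−5, ∞) onto [−35, ∞).
These images overlap. In particular σ(−5) = −35 (right piece), and solving 4x − 10 = −35 on the left piece gives x = −25/4 < −5.
So σ(−25/4) = σ(−5) with −25/4 ≠ −5, and σ is not injective. This x = −25/4 is the requested value below −5.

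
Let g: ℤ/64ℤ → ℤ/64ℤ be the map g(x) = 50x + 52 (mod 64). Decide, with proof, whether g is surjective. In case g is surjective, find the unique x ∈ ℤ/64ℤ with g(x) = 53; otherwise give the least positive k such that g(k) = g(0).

By definition, surjectivity means every element of the codomain has a preimage under g.
Since gcd(50, 64) = 2, we have 50x ≡ 0 (mod 2) for all x, so g(x) ≡ 0 (mod 2).
But 1 ≢ 0 (mod 2), so 1 ∈ ℤ/64ℤ has no preimage. So g is not surjective.
Since g is not surjective, we find the least positive k with g(k) = g(0): this means 50k ≡ 0 (mod 64), i.e. 64 ∣ 50k. Since gcd(50, 64) = 2, dividing through by 2 this holds exactly when 32 ∣ 25k, and as gcd(25, 32) = 1, exactly when 32 ∣ k.
The smallest positive such k is 32.

32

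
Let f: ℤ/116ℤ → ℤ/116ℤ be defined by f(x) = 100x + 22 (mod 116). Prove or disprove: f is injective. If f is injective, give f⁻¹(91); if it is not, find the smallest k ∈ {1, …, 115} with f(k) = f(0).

29

Recall: f is injective if f(u) = f(v) implies u = v.
We have gcd(100, 116) = 4 > 1. Taking u = 0 and v = 29: f(0) = 22 and f(29) = 100·29 + 22 = 2922 ≡ 22 (mod 116).
So f(0) = f(29) while 0 ≠ 29, so f is not injective.
Since f is not injective, we find the least positive k with f(k) = f(0): this means 100k ≡ 0 (mod 116), i.e. 116 ∣ 100k. Since gcd(100, 116) = 4, dividing through by 4 this holds exactly when 29 ∣ 25k, and as gcd(25, 29) = 1, exactly when 29 ∣ k.
The smallest positive such k is 29.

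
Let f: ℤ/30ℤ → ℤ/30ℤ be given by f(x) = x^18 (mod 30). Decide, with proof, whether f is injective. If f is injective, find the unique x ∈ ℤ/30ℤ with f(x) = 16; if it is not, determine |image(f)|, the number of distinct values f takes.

f(2): Repeated squaring mod 30: 2^1 ≡ 2, 2^2 ≡ 2² = 4, 2^4 ≡ 4² = 16, 2^8 ≡ 16² = 256 ≡ 16, 2^16 ≡ 16² = 256 ≡ 16. Since 18 = 16 + 2, 2^18 ≡ 16·4: 16·4 = 64 ≡ 4. So 2^18 ≡ 4 (mod 30).
f(8): Repeated squaring mod 30: 8^1 ≡ 8, 8^2 ≡ 8² = 64 ≡ 4, 8^4 ≡ 4² = 16, 8^8 ≡ 16² = 256 ≡ 16, 8^16 ≡ 16² = 256 ≡ 16. Since 18 = 16 + 2, 8^18 ≡ 16·4: 16·4 = 64 ≡ 4. So 8^18 ≡ 4 (mod 30).
So f(2) = f(8) = 4 while 2 ≠ 8, thus f is not injective.
Since f is not injective, we determine |image(f)|. Computing x^18 mod 30 for each x (by repeated squaring, reducing mod 30 at every step), the values f(0), f(1), …, f(29) are: 0, 1, 4, 9, 16, 25, 6, 19, 4, 21, 10, 1, 24, 19, 16, 15, 16, 19, 24, 1, 10, 21, 4, 19, 6, 25, 16, 9, 4, 1.
The distinct values are {0, 1, 4, 6, 9, 10, 15, 16, 19, 21, 24, 25}; there are 12 of them.

12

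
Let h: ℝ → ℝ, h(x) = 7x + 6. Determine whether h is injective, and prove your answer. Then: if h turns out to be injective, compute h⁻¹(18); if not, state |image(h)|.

Recall that h is injective if h(a) = h(b) implies a = b.
Suppose h(a) = h(b). Then 7a + 6 = 7b + 6, hence 7a = 7b, therefore a = b.
So h is injective.
Since h is injective, we compute h⁻¹(18) = (18 − 6)/7 = 12/7.

12/7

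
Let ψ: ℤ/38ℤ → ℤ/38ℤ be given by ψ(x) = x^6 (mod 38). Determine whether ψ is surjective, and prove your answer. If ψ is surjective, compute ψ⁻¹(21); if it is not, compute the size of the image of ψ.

8

ψ(3): Repeated squaring mod 38: 3^1 ≡ 3, 3^2 ≡ 3² = 9, 3^4 ≡ 9² = 81 ≡ 5. Since 6 = 4 + 2, 3^6 ≡ 5·9: 5·9 = 45 ≡ 7. So 3^6 ≡ 7 (mod 38).
ψ(5): Repeated squaring mod 38: 5^1 ≡ 5, 5^2 ≡ 5² = 25, 5^4 ≡ 25² = 625 ≡ 17. Since 6 = 4 + 2, 5^6 ≡ 17·25: 17·25 = 425 ≡ 7. So 5^6 ≡ 7 (mod 38).
So ψ(3) = ψ(5) = 7 while 3 ≠ 5, therefore ψ is not injective.
A non-injective map from the 38-element set ℤ/38ℤ to itself takes at most 37 distinct values, so it cannot be surjective. Thus ψ is not surjective.
Since ψ is not surjective, we determine |image(ψ)|. Computing x^6 mod 38 for each x (by repeated squaring, reducing mod 38 at every step), the values ψ(0), ψ(1), …, ψ(37) are: 0, 1, 26, 7, 30, 7, 30, 1, 20, 11, 30, 1, 20, 11, 26, 11, 26, 7, 20, 19, 20, 7, 26, 11, 26, 11, 20, 1, 30, 11, 20, 1, 30, 7, 30, 7, 26, 1.
The distinct values are {0, 1, 7, 11, 19, 20, 26, 30}; there are 8 of them.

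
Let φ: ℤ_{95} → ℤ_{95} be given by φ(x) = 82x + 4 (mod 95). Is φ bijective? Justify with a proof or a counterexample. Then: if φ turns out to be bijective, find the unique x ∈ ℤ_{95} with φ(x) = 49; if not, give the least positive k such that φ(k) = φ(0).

55

Suppose φ(s) = φ(t) in ℤ_{95}. Then 82s + 4 ≡ 82t + 4 (mod 95), hence 82(s − t) ≡ 0 (mod 95).
Since gcd(82, 95) = 1, 82 is invertible modulo 95, so s − t ≡ 0 (mod 95), i.e. s = t.
We now compute 82⁻¹ mod 95 explicitly. Euclid's algorithm: 95 = 1·82 + 13, 82 = 6·13 + 4, 13 = 3·4 + 1; back-substituting gives 1 = 73·82 − 63·95, so 82⁻¹ ≡ 73 (mod 95).
Then y ↦ 73(y − 4) is a two-sided inverse to φ, so every y ∈ ℤ_{95} has a preimage.
Hence φ is bijective.
Since φ is bijective, we compute φ⁻¹(49): solve 82x + 4 ≡ 49 (mod 95), i.e. 82x ≡ 45 (mod 95).
Multiplying by 82⁻¹ = 73 gives x ≡ 73·45 = 3285 = 34·95 + 55 ≡ 55 (mod 95).
Check: φ(55) = 82·55 + 4 = 4514 = 47·95 + 49 ≡ 49 (mod 95).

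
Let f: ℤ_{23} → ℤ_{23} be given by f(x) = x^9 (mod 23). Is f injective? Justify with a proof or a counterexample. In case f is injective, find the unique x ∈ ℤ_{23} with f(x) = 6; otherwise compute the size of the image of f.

2

Since 23 is prime, the nonzero elements of ℤ_{23} form a cyclic group of order 22.
As gcd(9, 22) = 1, raising to the 9th power is a bijection on this group: if a^9 ≡ b^9 then (ab^{−1})^9 = 1, and the only element of order dividing gcd(9, 22) = 1 is 1, so a = b.
With f(0) = 0 this makes f injective on all of ℤ_{23}, hence bijective (finite equal-size domain and codomain). In particular f is injective.
Since f is injective, we find the preimage of 6. The inverse of x ↦ x^9 on (ℤ_{23})^× is x ↦ x^5, because 9·5 = 45 = 2·22 + 1 ≡ 1 (mod 22) and x^{22} = 1 for x ≠ 0 (Fermat). So f⁻¹(6) = 6^5 mod 23.
Repeated squaring mod 23: 6^1 ≡ 6, 6^2 ≡ 6² = 36 ≡ 13, 6^4 ≡ 13² = 169 ≡ 8. Since 5 = 4 + 1, 6^5 ≡ 8·6: 8·6 = 48 ≡ 2. So 6^5 ≡ 2 (mod 23).
Hence f⁻¹(6) = 2.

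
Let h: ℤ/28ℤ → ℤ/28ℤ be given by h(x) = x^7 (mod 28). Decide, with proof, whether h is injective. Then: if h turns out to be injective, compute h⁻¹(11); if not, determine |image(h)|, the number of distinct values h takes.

h(0) = 0^7 = 0.
h(14): Repeated squaring mod 28: 14^1 ≡ 14, 14^2 ≡ 14² = 196 ≡ 0, 14^4 ≡ 0² = 0. Since 7 = 4 + 2 + 1, 14^7 ≡ 0·0·14: 0·0 = 0, then 0·14 = 0. So 14^7 ≡ 0 (mod 28).
So h(0) = h(14) = 0 while 0 ≠ 14, therefore h is not injective.
Since h is not injective, we determine |image(h)|. Computing x^7 mod 28 for each x (by repeated squaring, reducing mod 28 at every step), the values h(0), h(1), …, h(27) are: 0, 1, 16, 3, 4, 5, 20, 7, 8, 9, 24, 11, 12, 13, 0, 15, 16, 17, 4, 19, 20, 21, 8, 23, 24, 25, 12, 27.
The distinct values are {0, 1, 3, 4, 5, 7, 8, 9, 11, 12, 13, 15, 16, 17, 19, 20, 21, 23, 24, 25, 27}; there are 21 of them.

21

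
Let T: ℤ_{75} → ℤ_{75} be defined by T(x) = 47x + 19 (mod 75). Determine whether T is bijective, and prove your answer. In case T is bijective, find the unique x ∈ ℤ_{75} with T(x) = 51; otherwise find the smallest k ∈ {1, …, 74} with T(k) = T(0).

Suppose T(a) = T(b) in ℤ_{75}. Then 47a + 19 ≡ 47b + 19 (mod 75), hence 47(a − b) ≡ 0 (mod 75).
Since gcd(47, 75) = 1, 47 is invertible modulo 75, hence a − b ≡ 0 (mod 75), i.e. a = b.
We now compute 47⁻¹ mod 75 explicitly. Euclid's algorithm: 75 = 1·47 + 28, 47 = 1·28 + 19, 28 = 1·19 + 9, 19 = 2·9 + 1; back-substituting gives 1 = 8·47 − 5·75, so 47⁻¹ ≡ 8 (mod 75).
Then y ↦ 8(y − 19) is a two-sided inverse to T, so every y ∈ ℤ_{75} has a preimage.
Hence T is bijective.
Since T is bijective, we find T⁻¹(51): we need 47x ≡ 51 − 19 ≡ 32 (mod 75). Using 47⁻¹ = 8: x ≡ 8·32 = 256 = 3·75 + 31, so x = 31.
Check: T(31) = 47·31 + 19 = 1476 = 19·75 + 51 ≡ 51 (mod 75).

31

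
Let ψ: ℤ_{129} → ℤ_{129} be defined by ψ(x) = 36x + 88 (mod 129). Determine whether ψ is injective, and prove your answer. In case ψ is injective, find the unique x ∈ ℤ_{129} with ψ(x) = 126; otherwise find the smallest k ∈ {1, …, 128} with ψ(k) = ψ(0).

By definition, ψ is injective if ψ(s) = ψ(t) implies s = t.
We have gcd(36, 129) = 3 > 1. Taking s = 0 and t = 43: ψ(0) = 88 and ψ(43) = 36·43 + 88 = 1636 ≡ 88 (mod 129).
So ψ(0) = ψ(43) while 0 ≠ 43, therefore ψ is not injective.
Since ψ is not injective, we find the least positive k with ψ(k) = ψ(0): this means 36k ≡ 0 (mod 129), i.e. 129 ∣ 36k. Since gcd(36, 129) = 3, dividing through by 3 this holds exactly when 43 ∣ 12k, and as gcd(12, 43) = 1, exactly when 43 ∣ k.
The smallest positive such k is 43.

43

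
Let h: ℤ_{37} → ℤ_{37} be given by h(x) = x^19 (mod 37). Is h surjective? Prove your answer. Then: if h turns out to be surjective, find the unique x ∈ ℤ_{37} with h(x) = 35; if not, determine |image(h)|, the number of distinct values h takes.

Since 37 is prime, the nonzero elements of ℤ_{37} form a cyclic group of order 36.
As gcd(19, 36) = 1, raising to the 19th power is a bijection on this group: if a^19 ≡ b^19 then (ab^{−1})^19 = 1, and the only element of order dividing gcd(19, 36) = 1 is 1, so a = b.
With h(0) = 0 this makes h injective on all of ℤ_{37}, hence bijective (finite equal-size domain and codomain). In particular h is surjective.
Since h is surjective, we find the preimage of 35. The inverse of x ↦ x^19 on (ℤ_{37})^× is x ↦ x^19, because 19·19 = 361 = 10·36 + 1 ≡ 1 (mod 36) and x^{36} = 1 for x ≠ 0 (Fermat). So h⁻¹(35) = 35^19 mod 37.
Repeated squaring mod 37: 35^1 ≡ 35, 35^2 ≡ 35² = 1225 ≡ 4, 35^4 ≡ 4² = 16, 35^8 ≡ 16² = 256 ≡ 34, 35^16 ≡ 34² = 1156 ≡ 9. Since 19 = 16 + 2 + 1, 35^19 ≡ 9·4·35: 9·4 = 36, then 36·35 = 1260 ≡ 2. So 35^19 ≡ 2 (mod 37).
Hence h⁻¹(35) = 2.

2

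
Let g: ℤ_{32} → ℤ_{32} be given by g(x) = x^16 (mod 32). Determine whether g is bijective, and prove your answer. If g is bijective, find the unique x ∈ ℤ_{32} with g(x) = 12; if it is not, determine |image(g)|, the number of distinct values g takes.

2

g(0) = 0^16 = 0.
g(2): Repeated squaring mod 32: 2^1 ≡ 2, 2^2 ≡ 2² = 4, 2^4 ≡ 4² = 16, 2^8 ≡ 16² = 256 ≡ 0, 2^16 ≡ 0² = 0. So 2^16 ≡ 0 (mod 32).
So g(0) = g(2) = 0 while 0 ≠ 2, so g is not injective, hence not bijective.
Since g is not bijective, we determine |image(g)|. Computing x^16 mod 32 for each x (by repeated squaring, reducing mod 32 at every step), the values g(0), g(1), …, g(31) are: 0, 1, 0, 1, 0, 1, 0, 1, 0, 1, 0, 1, 0, 1, 0, 1, 0, 1, 0, 1, 0, 1, 0, 1, 0, 1, 0, 1, 0, 1, 0, 1.
The distinct values are {0, 1}; there are 2 of them.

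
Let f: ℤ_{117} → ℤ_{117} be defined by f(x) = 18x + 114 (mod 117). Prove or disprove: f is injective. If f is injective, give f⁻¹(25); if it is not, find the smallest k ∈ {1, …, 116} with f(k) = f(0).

13

Recall: f is injective when f(u) = f(v) forces u = v.
We have gcd(18, 117) = 9 > 1. Taking u = 0 and v = 13: f(0) = 114 and f(13) = 18·13 + 114 = 348 ≡ 114 (mod 117).
So f(0) = f(13) while 0 ≠ 13, so f is not injective.
Since f is not injective, we find the least positive k with f(k) = f(0): this means 18k ≡ 0 (mod 117), i.e. 117 ∣ 18k. Since gcd(18, 117) = 9, dividing through by 9 this holds exactly when 13 ∣ 2k, and as gcd(2, 13) = 1, exactly when 13 ∣ k.
The smallest positive such k is 13.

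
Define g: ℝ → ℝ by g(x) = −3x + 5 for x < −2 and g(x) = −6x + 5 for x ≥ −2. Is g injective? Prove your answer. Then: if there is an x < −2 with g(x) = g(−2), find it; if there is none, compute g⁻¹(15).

-4

Both pieces are strictly decreasing (slopes −3 and −6), so each is injective on its own interval.
The left piece maps (−∞, −2) onto (11, ∞); the right piece maps [−2, ∞) onto (−∞, 17].
These images overlap. In particular g(−2) = 17 (right piece), and solving −3x + 5 = 17 on the left piece gives x = −4 < −2.
So g(−4) = g(−2) with −4 ≠ −2, and g is not injective. This x = −4 is the requested value below −2.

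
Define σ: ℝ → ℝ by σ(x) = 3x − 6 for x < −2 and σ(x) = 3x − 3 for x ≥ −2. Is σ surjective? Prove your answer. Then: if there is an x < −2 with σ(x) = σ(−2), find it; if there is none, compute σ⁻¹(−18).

-4

Both pieces are strictly increasing (slopes 3 and 3), so each is injective on its own interval.
The left piece maps (−∞, −2) onto (−∞, −12); the right piece maps [−2, ∞) onto [−9, ∞).
The union (−∞, −12) ∪ [−9, ∞) omits the interval between −12 and −9; in particular −12 has no preimage. So σ is not surjective.
Because the two images are disjoint, no x < −2 has σ(x) = σ(−2), so we compute σ⁻¹(−18): −18 lies in (−∞, −12), so solve 3x − 6 = −18: x = (−18 + 6)/3 = −4.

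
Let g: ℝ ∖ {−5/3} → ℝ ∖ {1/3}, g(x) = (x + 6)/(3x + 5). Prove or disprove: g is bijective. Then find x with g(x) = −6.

Suppose g(x_1) = g(x_2). Cross-multiplying: (x_1 + 6)(3x_2 + 5) = (x_2 + 6)(3x_1 + 5).
Expanding both sides and cancelling the symmetric terms leaves −13·(x_1 − x_2) = 0. Since −13 ≠ 0, x_1 = x_2. Hence g is injective.
For any y ≠ 1/3, solving y(3x + 5) = x + 6 for x gives a well-defined x ≠ −5/3. So g is surjective.
Thus g is bijective.
Solving g(x) = −6: cross-multiplying gives x + 6 = −6(3x + 5), which rearranges to 19x = −36, so x = −36/19.

-36/19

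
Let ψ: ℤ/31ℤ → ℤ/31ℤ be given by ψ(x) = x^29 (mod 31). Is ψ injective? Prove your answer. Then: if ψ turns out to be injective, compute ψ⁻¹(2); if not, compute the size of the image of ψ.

Since 31 is prime, the nonzero elements of ℤ/31ℤ form a cyclic group of order 30.
As gcd(29, 30) = 1, raising to the 29th power is a bijection on this group: if x_1^29 ≡ x_2^29 then (x_1x_2^{−1})^29 = 1, and the only element of order dividing gcd(29, 30) = 1 is 1, so x_1 = x_2.
With ψ(0) = 0 this makes ψ injective on all of ℤ/31ℤ, hence bijective (finite equal-size domain and codomain). In particular ψ is injective.
Since ψ is injective, we find the preimage of 2. The inverse of x ↦ x^29 on (ℤ/31ℤ)^× is x ↦ x^29, because 29·29 = 841 = 28·30 + 1 ≡ 1 (mod 30) and x^{30} = 1 for x ≠ 0 (Fermat). So ψ⁻¹(2) = 2^29 mod 31.
Repeated squaring mod 31: 2^1 ≡ 2, 2^2 ≡ 2² = 4, 2^4 ≡ 4² = 16, 2^8 ≡ 16² = 256 ≡ 8, 2^16 ≡ 8² = 64 ≡ 2. Since 29 = 16 + 8 + 4 + 1, 2^29 ≡ 2·8·16·2: 2·8 = 16, then 16·16 = 256 ≡ 8, then 8·2 = 16. So 2^29 ≡ 16 (mod 31).
Hence ψ⁻¹(2) = 16.

16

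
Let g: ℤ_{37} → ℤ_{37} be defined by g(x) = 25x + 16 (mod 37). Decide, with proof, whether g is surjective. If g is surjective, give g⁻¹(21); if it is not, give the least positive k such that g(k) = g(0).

15

Recall that surjectivity means every element of the codomain has a preimage under g.
Since gcd(25, 37) = 1, 25 is invertible modulo 37. Euclid's algorithm: 37 = 1·25 + 12, 25 = 2·12 + 1; back-substituting gives 1 = 3·25 − 2·37, so 25⁻¹ ≡ 3 (mod 37).
Then y ↦ 3(y − 16) is a two-sided inverse to g, so every y ∈ ℤ_{37} has a preimage.
Thus g is surjective.
Since g is surjective, we compute g⁻¹(21): solve 25x + 16 ≡ 21 (mod 37), i.e. 25x ≡ 5 (mod 37).
Multiplying by 25⁻¹ = 3 gives x ≡ 3·5 = 15 ≡ 15 (mod 37).
Check: g(15) = 25·15 + 16 = 391 = 10·37 + 21 ≡ 21 (mod 37).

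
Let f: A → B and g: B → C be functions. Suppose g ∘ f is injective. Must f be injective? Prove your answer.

Suppose f(x_1) = f(x_2). Applying g: (g ∘ f)(x_1) = (g ∘ f)(x_2). Since g ∘ f is injective, x_1 = x_2. So f is injective.

injective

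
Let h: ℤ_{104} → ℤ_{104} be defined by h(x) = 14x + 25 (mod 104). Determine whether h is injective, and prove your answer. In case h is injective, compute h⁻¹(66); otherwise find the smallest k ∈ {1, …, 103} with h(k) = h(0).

Recall that injectivity means: for all u, v in the domain, h(u) = h(v) implies u = v.
We have gcd(14, 104) = 2 > 1. Taking u = 0 and v = 52: h(0) = 25 and h(52) = 14·52 + 25 = 753 ≡ 25 (mod 104).
So h(0) = h(52) while 0 ≠ 52, therefore h is not injective.
Since h is not injective, we find the least positive k with h(k) = h(0): this means 14k ≡ 0 (mod 104), i.e. 104 ∣ 14k. Since gcd(14, 104) = 2, dividing through by 2 this holds exactly when 52 ∣ 7k, and as gcd(7, 52) = 1, exactly when 52 ∣ k.
The smallest positive such k is 52.

52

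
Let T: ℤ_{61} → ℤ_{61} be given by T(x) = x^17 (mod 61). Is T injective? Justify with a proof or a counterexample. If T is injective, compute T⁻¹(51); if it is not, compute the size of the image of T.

Since 61 is prime, the nonzero elements of ℤ_{61} form a cyclic group of order 60.
As gcd(17, 60) = 1, raising to the 17th power is a bijection on this group: if s^17 ≡ t^17 then (st^{−1})^17 = 1, and the only element of order dividing gcd(17, 60) = 1 is 1, so s = t.
With T(0) = 0 this makes T injective on all of ℤ_{61}, hence bijective (finite equal-size domain and codomain). In particular T is injective.
Since T is injective, we find the preimage of 51. The inverse of x ↦ x^17 on (ℤ_{61})^× is x ↦ x^53, because 17·53 = 901 = 15·60 + 1 ≡ 1 (mod 60) and x^{60} = 1 for x ≠ 0 (Fermat). So T⁻¹(51) = 51^53 mod 61.
Repeated squaring mod 61: 51^1 ≡ 51, 51^2 ≡ 51² = 2601 ≡ 39, 51^4 ≡ 39² = 1521 ≡ 57, 51^8 ≡ 57² = 3249 ≡ 16, 51^16 ≡ 16² = 256 ≡ 12, 51^32 ≡ 12² = 144 ≡ 22. Since 53 = 32 + 16 + 4 + 1, 51^53 ≡ 22·12·57·51: 22·12 = 264 ≡ 20, then 20·57 = 1140 ≡ 42, then 42·51 = 2142 ≡ 7. So 51^53 ≡ 7 (mod 61).
Hence T⁻¹(51) = 7.

7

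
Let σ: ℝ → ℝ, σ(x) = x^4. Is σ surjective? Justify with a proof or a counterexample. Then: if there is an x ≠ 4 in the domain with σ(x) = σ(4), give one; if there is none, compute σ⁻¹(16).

-4

Since 4 is even, x^4 ≥ 0 for all x ∈ ℝ, so −1 ∈ ℝ has no preimage. Hence σ is not surjective.
For the follow-up, such an x exists: taking x = −4 ∈ ℝ gives σ(−4) = 256 = σ(4) with −4 ≠ 4.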